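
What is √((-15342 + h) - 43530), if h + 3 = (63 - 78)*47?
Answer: 6*I*√1655 ≈ 244.09*I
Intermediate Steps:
h = -708 (h = -3 + (63 - 78)*47 = -3 - 15*47 = -3 - 705 = -708)
√((-15342 + h) - 43530) = √((-15342 - 708) - 43530) = √(-16050 - 43530) = √(-59580) = 6*I*√1655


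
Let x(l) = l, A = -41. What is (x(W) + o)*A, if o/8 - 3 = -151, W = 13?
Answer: 48011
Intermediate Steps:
o = -1184 (o = 24 + 8*(-151) = 24 - 1208 = -1184)
(x(W) + o)*A = (13 - 1184)*(-41) = -1171*(-41) = 48011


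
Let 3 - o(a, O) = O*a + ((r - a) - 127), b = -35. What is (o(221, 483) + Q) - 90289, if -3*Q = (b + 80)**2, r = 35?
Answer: -197391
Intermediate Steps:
Q = -675 (Q = -(-35 + 80)**2/3 = -1/3*45**2 = -1/3*2025 = -675)
o(a, O) = 95 + a - O*a (o(a, O) = 3 - (O*a + ((35 - a) - 127)) = 3 - (O*a + (-92 - a)) = 3 - (-92 - a + O*a) = 3 + (92 + a - O*a) = 95 + a - O*a)
(o(221, 483) + Q) - 90289 = ((95 + 221 - 1*483*221) - 675) - 90289 = ((95 + 221 - 106743) - 675) - 90289 = (-106427 - 675) - 90289 = -107102 - 90289 = -197391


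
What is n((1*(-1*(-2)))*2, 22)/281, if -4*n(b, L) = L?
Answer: -11/562 ≈ -0.019573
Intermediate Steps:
n(b, L) = -L/4
n((1*(-1*(-2)))*2, 22)/281 = -1/4*22/281 = -11/2*1/281 = -11/562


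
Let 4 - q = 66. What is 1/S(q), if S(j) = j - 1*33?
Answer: -1/95 ≈ -0.010526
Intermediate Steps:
q = -62 (q = 4 - 1*66 = 4 - 66 = -62)
S(j) = -33 + j (S(j) = j - 33 = -33 + j)
1/S(q) = 1/(-33 - 62) = 1/(-95) = -1/95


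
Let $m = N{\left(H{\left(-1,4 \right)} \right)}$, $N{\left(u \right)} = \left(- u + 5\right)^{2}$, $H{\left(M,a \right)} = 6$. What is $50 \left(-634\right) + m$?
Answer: $-31699$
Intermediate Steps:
$N{\left(u \right)} = \left(5 - u\right)^{2}$
$m = 1$ ($m = \left(-5 + 6\right)^{2} = 1^{2} = 1$)
$50 \left(-634\right) + m = 50 \left(-634\right) + 1 = -31700 + 1 = -31699$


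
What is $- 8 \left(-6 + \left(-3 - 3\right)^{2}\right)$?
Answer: $-240$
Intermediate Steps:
$- 8 \left(-6 + \left(-3 - 3\right)^{2}\right) = - 8 \left(-6 + \left(-6\right)^{2}\right) = - 8 \left(-6 + 36\right) = \left(-8\right) 30 = -240$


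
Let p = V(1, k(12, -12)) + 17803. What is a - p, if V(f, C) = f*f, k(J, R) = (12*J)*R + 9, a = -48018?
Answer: -65822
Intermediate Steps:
k(J, R) = 9 + 12*J*R (k(J, R) = 12*J*R + 9 = 9 + 12*J*R)
V(f, C) = f**2
p = 17804 (p = 1**2 + 17803 = 1 + 17803 = 17804)
a - p = -48018 - 1*17804 = -48018 - 17804 = -65822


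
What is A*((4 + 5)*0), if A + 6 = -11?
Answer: 0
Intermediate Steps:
A = -17 (A = -6 - 11 = -17)
A*((4 + 5)*0) = -17*(4 + 5)*0 = -153*0 = -17*0 = 0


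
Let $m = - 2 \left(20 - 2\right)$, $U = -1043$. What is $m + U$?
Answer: $-1079$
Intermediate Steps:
$m = -36$ ($m = \left(-2\right) 18 = -36$)
$m + U = -36 - 1043 = -1079$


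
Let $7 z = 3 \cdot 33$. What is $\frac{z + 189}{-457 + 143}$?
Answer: $- \frac{711}{1099} \approx -0.64695$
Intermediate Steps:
$z = \frac{99}{7}$ ($z = \frac{3 \cdot 33}{7} = \frac{1}{7} \cdot 99 = \frac{99}{7} \approx 14.143$)
$\frac{z + 189}{-457 + 143} = \frac{\frac{99}{7} + 189}{-457 + 143} = \frac{1422}{7 \left(-314\right)} = \frac{1422}{7} \left(- \frac{1}{314}\right) = - \frac{711}{1099}$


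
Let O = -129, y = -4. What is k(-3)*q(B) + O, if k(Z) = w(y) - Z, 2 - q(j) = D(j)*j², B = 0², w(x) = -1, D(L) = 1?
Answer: -125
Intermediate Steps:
B = 0
q(j) = 2 - j²
k(Z) = -1 - Z
k(-3)*q(B) + O = (-1 - 1*(-3))*(2 - 1*0²) - 129 = (-1 + 3)*(2 - 1*0) - 129 = 2*(2 + 0) - 129 = 2*2 - 129 = 4 - 129 = -125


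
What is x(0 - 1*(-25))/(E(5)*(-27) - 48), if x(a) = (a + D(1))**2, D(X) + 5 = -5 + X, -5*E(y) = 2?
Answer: -640/93 ≈ -6.8817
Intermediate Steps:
E(y) = -2/5 (E(y) = -1/5*2 = -2/5)
D(X) = -10 + X (D(X) = -5 + (-5 + X) = -10 + X)
x(a) = (-9 + a)**2 (x(a) = (a + (-10 + 1))**2 = (a - 9)**2 = (-9 + a)**2)
x(0 - 1*(-25))/(E(5)*(-27) - 48) = (-9 + (0 - 1*(-25)))**2/(-2/5*(-27) - 48) = (-9 + (0 + 25))**2/(54/5 - 48) = (-9 + 25)**2/(-186/5) = 16**2*(-5/186) = 256*(-5/186) = -640/93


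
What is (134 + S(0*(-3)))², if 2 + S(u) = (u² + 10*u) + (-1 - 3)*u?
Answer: 17424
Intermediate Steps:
S(u) = -2 + u² + 6*u (S(u) = -2 + ((u² + 10*u) + (-1 - 3)*u) = -2 + ((u² + 10*u) - 4*u) = -2 + (u² + 6*u) = -2 + u² + 6*u)
(134 + S(0*(-3)))² = (134 + (-2 + (0*(-3))² + 6*(0*(-3))))² = (134 + (-2 + 0² + 6*0))² = (134 + (-2 + 0 + 0))² = (134 - 2)² = 132² = 17424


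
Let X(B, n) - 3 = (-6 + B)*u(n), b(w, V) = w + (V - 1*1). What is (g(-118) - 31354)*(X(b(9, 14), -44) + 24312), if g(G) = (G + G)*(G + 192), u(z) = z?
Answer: -1152641798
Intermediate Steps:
b(w, V) = -1 + V + w (b(w, V) = w + (V - 1) = w + (-1 + V) = -1 + V + w)
g(G) = 2*G*(192 + G) (g(G) = (2*G)*(192 + G) = 2*G*(192 + G))
X(B, n) = 3 + n*(-6 + B) (X(B, n) = 3 + (-6 + B)*n = 3 + n*(-6 + B))
(g(-118) - 31354)*(X(b(9, 14), -44) + 24312) = (2*(-118)*(192 - 118) - 31354)*((3 - 6*(-44) + (-1 + 14 + 9)*(-44)) + 24312) = (2*(-118)*74 - 31354)*((3 + 264 + 22*(-44)) + 24312) = (-17464 - 31354)*((3 + 264 - 968) + 24312) = -48818*(-701 + 24312) = -48818*23611 = -1152641798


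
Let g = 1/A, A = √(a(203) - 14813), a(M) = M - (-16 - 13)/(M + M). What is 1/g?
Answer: I*√2863546/14 ≈ 120.87*I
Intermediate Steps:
a(M) = M + 29/(2*M) (a(M) = M - (-29)/(2*M) = M + 29/(2*M))
A = I*√2863546/14 (A = √((203 + (29/2)/203) - 14813) = √((203 + (29/2)*(1/203)) - 14813) = √((203 + 1/14) - 14813) = √(2843/14 - 14813) = √(-204539/14) = I*√2863546/14 ≈ 120.87*I)
g = -I*√2863546/204539 (g = 1/(I*√2863546/14) = -I*√2863546/204539 ≈ -0.0082732*I)
1/g = 1/(-I*√2863546/204539) = I*√2863546/14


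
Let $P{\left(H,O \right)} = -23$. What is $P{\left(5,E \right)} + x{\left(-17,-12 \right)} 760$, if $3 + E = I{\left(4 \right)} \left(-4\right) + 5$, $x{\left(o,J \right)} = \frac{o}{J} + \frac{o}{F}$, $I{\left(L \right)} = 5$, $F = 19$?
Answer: $\frac{1121}{3} \approx 373.67$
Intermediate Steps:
$x{\left(o,J \right)} = \frac{o}{19} + \frac{o}{J}$ ($x{\left(o,J \right)} = \frac{o}{J} + \frac{o}{19} = \frac{o}{19} + \frac{o}{J}$)
$E = -18$ ($E = -3 + \left(5 \left(-4\right) + 5\right) = -3 + \left(-20 + 5\right) = -3 - 15 = -18$)
$P{\left(5,E \right)} + x{\left(-17,-12 \right)} 760 = -23 + \left(\frac{1}{19} \left(-17\right) - \frac{17}{-12}\right) 760 = -23 + \left(- \frac{17}{19} - - \frac{17}{12}\right) 760 = -23 + \left(- \frac{17}{19} + \frac{17}{12}\right) 760 = -23 + \frac{119}{228} \cdot 760 = -23 + \frac{1190}{3} = \frac{1121}{3}$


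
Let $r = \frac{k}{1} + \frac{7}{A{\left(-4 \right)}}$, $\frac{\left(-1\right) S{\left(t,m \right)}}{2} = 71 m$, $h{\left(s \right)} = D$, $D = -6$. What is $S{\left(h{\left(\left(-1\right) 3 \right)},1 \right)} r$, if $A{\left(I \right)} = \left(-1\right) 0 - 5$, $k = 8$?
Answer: $- \frac{4686}{5} \approx -937.2$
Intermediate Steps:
$A{\left(I \right)} = -5$ ($A{\left(I \right)} = 0 - 5 = -5$)
$h{\left(s \right)} = -6$
$S{\left(t,m \right)} = - 142 m$ ($S{\left(t,m \right)} = - 2 \cdot 71 m = - 142 m$)
$r = \frac{33}{5}$ ($r = \frac{8}{1} + \frac{7}{-5} = 8 \cdot 1 + 7 \left(- \frac{1}{5}\right) = 8 - \frac{7}{5} = \frac{33}{5} \approx 6.6$)
$S{\left(h{\left(\left(-1\right) 3 \right)},1 \right)} r = \left(-142\right) 1 \cdot \frac{33}{5} = \left(-142\right) \frac{33}{5} = - \frac{4686}{5}$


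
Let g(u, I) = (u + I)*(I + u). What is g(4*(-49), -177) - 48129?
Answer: 91000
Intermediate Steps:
g(u, I) = (I + u)² (g(u, I) = (I + u)*(I + u) = (I + u)²)
g(4*(-49), -177) - 48129 = (-177 + 4*(-49))² - 48129 = (-177 - 196)² - 48129 = (-373)² - 48129 = 139129 - 48129 = 91000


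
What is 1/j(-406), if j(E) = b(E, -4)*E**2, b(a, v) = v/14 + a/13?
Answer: -13/67535664 ≈ -1.9249e-7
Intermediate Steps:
b(a, v) = a/13 + v/14 (b(a, v) = v*(1/14) + a*(1/13) = v/14 + a/13 = a/13 + v/14)
j(E) = E**2*(-2/7 + E/13) (j(E) = (E/13 + (1/14)*(-4))*E**2 = (E/13 - 2/7)*E**2 = (-2/7 + E/13)*E**2 = E**2*(-2/7 + E/13))
1/j(-406) = 1/((1/91)*(-406)**2*(-26 + 7*(-406))) = 1/((1/91)*164836*(-26 - 2842)) = 1/((1/91)*164836*(-2868)) = 1/(-67535664/13) = -13/67535664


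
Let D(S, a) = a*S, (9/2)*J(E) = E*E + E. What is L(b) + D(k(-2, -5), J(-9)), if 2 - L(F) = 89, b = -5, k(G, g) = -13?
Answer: -295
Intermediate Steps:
J(E) = 2*E/9 + 2*E²/9 (J(E) = 2*(E*E + E)/9 = 2*(E² + E)/9 = 2*(E + E²)/9 = 2*E/9 + 2*E²/9)
L(F) = -87 (L(F) = 2 - 1*89 = 2 - 89 = -87)
D(S, a) = S*a
L(b) + D(k(-2, -5), J(-9)) = -87 - 26*(-9)*(1 - 9)/9 = -87 - 26*(-9)*(-8)/9 = -87 - 13*16 = -87 - 208 = -295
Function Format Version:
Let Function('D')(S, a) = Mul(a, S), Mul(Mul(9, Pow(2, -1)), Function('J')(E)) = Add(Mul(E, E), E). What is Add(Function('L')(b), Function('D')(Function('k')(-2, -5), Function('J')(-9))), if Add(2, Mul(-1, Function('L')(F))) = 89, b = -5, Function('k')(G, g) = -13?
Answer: -295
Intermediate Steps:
Function('J')(E) = Add(Mul(Rational(2, 9), E), Mul(Rational(2, 9), Pow(E, 2))) (Function('J')(E) = Mul(Rational(2, 9), Add(Mul(E, E), E)) = Mul(Rational(2, 9), Add(Pow(E, 2), E)) = Mul(Rational(2, 9), Add(E, Pow(E, 2))) = Add(Mul(Rational(2, 9), E), Mul(Rational(2, 9), Pow(E, 2))))
Function('L')(F) = -87 (Function('L')(F) = Add(2, Mul(-1, 89)) = Add(2, -89) = -87)
Function('D')(S, a) = Mul(S, a)
Add(Function('L')(b), Function('D')(Function('k')(-2, -5), Function('J')(-9))) = Add(-87, Mul(-13, Mul(Rational(2, 9), -9, Add(1, -9)))) = Add(-87, Mul(-13, Mul(Rational(2, 9), -9, -8))) = Add(-87, Mul(-13, 16)) = Add(-87, -208) = -295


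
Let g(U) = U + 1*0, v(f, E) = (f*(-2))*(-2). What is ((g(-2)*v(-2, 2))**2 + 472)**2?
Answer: 529984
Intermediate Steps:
v(f, E) = 4*f (v(f, E) = -2*f*(-2) = 4*f)
g(U) = U (g(U) = U + 0 = U)
((g(-2)*v(-2, 2))**2 + 472)**2 = ((-8*(-2))**2 + 472)**2 = ((-2*(-8))**2 + 472)**2 = (16**2 + 472)**2 = (256 + 472)**2 = 728**2 = 529984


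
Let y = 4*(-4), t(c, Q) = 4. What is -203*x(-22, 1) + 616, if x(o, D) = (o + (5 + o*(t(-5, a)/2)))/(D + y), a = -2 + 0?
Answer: -3143/15 ≈ -209.53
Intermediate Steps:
a = -2
y = -16
x(o, D) = (5 + 3*o)/(-16 + D) (x(o, D) = (o + (5 + o*(4/2)))/(D - 16) = (o + (5 + o*(4*(1/2))))/(-16 + D) = (o + (5 + o*2))/(-16 + D) = (o + (5 + 2*o))/(-16 + D) = (5 + 3*o)/(-16 + D))
-203*x(-22, 1) + 616 = -203*(5 + 3*(-22))/(-16 + 1) + 616 = -203*(5 - 66)/(-15) + 616 = -(-203)*(-61)/15 + 616 = -203*61/15 + 616 = -12383/15 + 616 = -3143/15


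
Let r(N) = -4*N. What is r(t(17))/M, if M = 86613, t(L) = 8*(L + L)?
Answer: -1088/86613 ≈ -0.012562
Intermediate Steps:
t(L) = 16*L (t(L) = 8*(2*L) = 16*L)
r(t(17))/M = -64*17/86613 = -4*272*(1/86613) = -1088*1/86613 = -1088/86613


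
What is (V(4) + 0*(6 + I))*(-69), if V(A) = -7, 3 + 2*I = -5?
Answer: 483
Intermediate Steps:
I = -4 (I = -3/2 + (½)*(-5) = -3/2 - 5/2 = -4)
(V(4) + 0*(6 + I))*(-69) = (-7 + 0*(6 - 4))*(-69) = (-7 + 0*2)*(-69) = (-7 + 0)*(-69) = -7*(-69) = 483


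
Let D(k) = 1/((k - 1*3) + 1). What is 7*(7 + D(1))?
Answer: 42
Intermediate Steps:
D(k) = 1/(-2 + k) (D(k) = 1/((k - 3) + 1) = 1/((-3 + k) + 1) = 1/(-2 + k))
7*(7 + D(1)) = 7*(7 + 1/(-2 + 1)) = 7*(7 + 1/(-1)) = 7*(7 - 1) = 7*6 = 42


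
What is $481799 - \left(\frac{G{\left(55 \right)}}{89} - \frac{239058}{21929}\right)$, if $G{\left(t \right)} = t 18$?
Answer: $\frac{940317520571}{1951681} \approx 4.818 \cdot 10^{5}$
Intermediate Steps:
$G{\left(t \right)} = 18 t$
$481799 - \left(\frac{G{\left(55 \right)}}{89} - \frac{239058}{21929}\right) = 481799 - \left(\frac{18 \cdot 55}{89} - \frac{239058}{21929}\right) = 481799 - \left(990 \cdot \frac{1}{89} - \frac{239058}{21929}\right) = 481799 - \left(\frac{990}{89} - \frac{239058}{21929}\right) = 481799 - \frac{433548}{1951681} = \frac{940317520571}{1951681}$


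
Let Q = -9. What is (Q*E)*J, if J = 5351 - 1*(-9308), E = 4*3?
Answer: -1583172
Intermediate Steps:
E = 12
J = 14659 (J = 5351 + 9308 = 14659)
(Q*E)*J = -9*12*14659 = -108*14659 = -1583172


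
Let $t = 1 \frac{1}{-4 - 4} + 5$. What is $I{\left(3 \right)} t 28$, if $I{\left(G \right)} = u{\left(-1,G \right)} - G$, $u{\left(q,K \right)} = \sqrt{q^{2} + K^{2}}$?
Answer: $- \frac{819}{2} + \frac{273 \sqrt{10}}{2} \approx 22.151$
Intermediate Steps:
$u{\left(q,K \right)} = \sqrt{K^{2} + q^{2}}$
$I{\left(G \right)} = \sqrt{1 + G^{2}} - G$ ($I{\left(G \right)} = \sqrt{G^{2} + \left(-1\right)^{2}} - G = \sqrt{G^{2} + 1} - G = \sqrt{1 + G^{2}} - G$)
$t = \frac{39}{8}$ ($t = 1 \frac{1}{-8} + 5 = 1 \left(- \frac{1}{8}\right) + 5 = - \frac{1}{8} + 5 = \frac{39}{8} \approx 4.875$)
$I{\left(3 \right)} t 28 = \left(\sqrt{1 + 3^{2}} - 3\right) \frac{39}{8} \cdot 28 = \left(\sqrt{1 + 9} - 3\right) \frac{39}{8} \cdot 28 = \left(\sqrt{10} - 3\right) \frac{39}{8} \cdot 28 = \left(-3 + \sqrt{10}\right) \frac{39}{8} \cdot 28 = \left(- \frac{117}{8} + \frac{39 \sqrt{10}}{8}\right) 28 = - \frac{819}{2} + \frac{273 \sqrt{10}}{2}$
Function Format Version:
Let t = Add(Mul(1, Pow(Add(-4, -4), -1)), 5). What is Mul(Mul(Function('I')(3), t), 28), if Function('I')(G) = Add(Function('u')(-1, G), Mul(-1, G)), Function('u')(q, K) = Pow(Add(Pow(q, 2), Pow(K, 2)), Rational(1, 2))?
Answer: Add(Rational(-819, 2), Mul(Rational(273, 2), Pow(10, Rational(1, 2)))) ≈ 22.151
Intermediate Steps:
Function('u')(q, K) = Pow(Add(Pow(K, 2), Pow(q, 2)), Rational(1, 2))
Function('I')(G) = Add(Pow(Add(1, Pow(G, 2)), Rational(1, 2)), Mul(-1, G)) (Function('I')(G) = Add(Pow(Add(Pow(G, 2), Pow(-1, 2)), Rational(1, 2)), Mul(-1, G)) = Add(Pow(Add(Pow(G, 2), 1), Rational(1, 2)), Mul(-1, G)) = Add(Pow(Add(1, Pow(G, 2)), Rational(1, 2)), Mul(-1, G)))
t = Rational(39, 8) (t = Add(Mul(1, Pow(-8, -1)), 5) = Add(Mul(1, Rational(-1, 8)), 5) = Add(Rational(-1, 8), 5) = Rational(39, 8) ≈ 4.8750)
Mul(Mul(Function('I')(3), t), 28) = Mul(Mul(Add(Pow(Add(1, Pow(3, 2)), Rational(1, 2)), Mul(-1, 3)), Rational(39, 8)), 28) = Mul(Mul(Add(Pow(Add(1, 9), Rational(1, 2)), -3), Rational(39, 8)), 28) = Mul(Mul(Add(Pow(10, Rational(1, 2)), -3), Rational(39, 8)), 28) = Mul(Mul(Add(-3, Pow(10, Rational(1, 2))), Rational(39, 8)), 28) = Mul(Add(Rational(-117, 8), Mul(Rational(39, 8), Pow(10, Rational(1, 2)))), 28) = Add(Rational(-819, 2), Mul(Rational(273, 2), Pow(10, Rational(1, 2))))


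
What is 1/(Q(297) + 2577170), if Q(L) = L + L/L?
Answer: 1/2577468 ≈ 3.8798e-7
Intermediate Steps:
Q(L) = 1 + L (Q(L) = L + 1 = 1 + L)
1/(Q(297) + 2577170) = 1/((1 + 297) + 2577170) = 1/(298 + 2577170) = 1/2577468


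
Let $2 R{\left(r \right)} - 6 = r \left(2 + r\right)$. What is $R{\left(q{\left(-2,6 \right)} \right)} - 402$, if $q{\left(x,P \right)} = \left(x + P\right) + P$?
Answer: $-339$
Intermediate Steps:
$q{\left(x,P \right)} = x + 2 P$ ($q{\left(x,P \right)} = \left(P + x\right) + P = x + 2 P$)
$R{\left(r \right)} = 3 + \frac{r \left(2 + r\right)}{2}$
$R{\left(q{\left(-2,6 \right)} \right)} - 402 = \left(3 + \left(-2 + 2 \cdot 6\right) + \frac{\left(-2 + 2 \cdot 6\right)^{2}}{2}\right) - 402 = \left(3 + \left(-2 + 12\right) + \frac{\left(-2 + 12\right)^{2}}{2}\right) - 402 = \left(3 + 10 + \frac{10^{2}}{2}\right) - 402 = \left(3 + 10 + \frac{1}{2} \cdot 100\right) - 402 = \left(3 + 10 + 50\right) - 402 = 63 - 402 = -339$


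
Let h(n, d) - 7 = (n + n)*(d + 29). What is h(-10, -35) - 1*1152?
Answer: -1025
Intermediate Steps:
h(n, d) = 7 + 2*n*(29 + d) (h(n, d) = 7 + (n + n)*(d + 29) = 7 + (2*n)*(29 + d) = 7 + 2*n*(29 + d))
h(-10, -35) - 1*1152 = (7 + 58*(-10) + 2*(-35)*(-10)) - 1*1152 = (7 - 580 + 700) - 1152 = 127 - 1152 = -1025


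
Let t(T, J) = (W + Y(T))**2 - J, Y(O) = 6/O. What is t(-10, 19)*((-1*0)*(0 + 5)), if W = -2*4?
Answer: 0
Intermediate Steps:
W = -8
t(T, J) = (-8 + 6/T)**2 - J
t(-10, 19)*((-1*0)*(0 + 5)) = ((8 - 6/(-10))**2 - 1*19)*((-1*0)*(0 + 5)) = ((8 - 6*(-1/10))**2 - 19)*(0*5) = ((8 + 3/5)**2 - 19)*0 = ((43/5)**2 - 19)*0 = (1849/25 - 19)*0 = (1374/25)*0 = 0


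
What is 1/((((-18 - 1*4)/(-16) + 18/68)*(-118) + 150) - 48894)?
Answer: -68/3327749 ≈ -2.0434e-5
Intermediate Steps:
1/((((-18 - 1*4)/(-16) + 18/68)*(-118) + 150) - 48894) = 1/((((-18 - 4)*(-1/16) + 18*(1/68))*(-118) + 150) - 48894) = 1/(((-22*(-1/16) + 9/34)*(-118) + 150) - 48894) = 1/(((11/8 + 9/34)*(-118) + 150) - 48894) = 1/(((223/136)*(-118) + 150) - 48894) = 1/((-13157/68 + 150) - 48894) = 1/(-2957/68 - 48894) = 1/(-3327749/68) = -68/3327749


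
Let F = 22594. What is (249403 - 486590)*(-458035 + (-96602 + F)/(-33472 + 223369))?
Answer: 20630417672688361/189897 ≈ 1.0864e+11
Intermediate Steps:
(249403 - 486590)*(-458035 + (-96602 + F)/(-33472 + 223369)) = (249403 - 486590)*(-458035 + (-96602 + 22594)/(-33472 + 223369)) = -237187*(-458035 - 74008/189897) = -237187*(-86979546403/189897) = 20630417672688361/189897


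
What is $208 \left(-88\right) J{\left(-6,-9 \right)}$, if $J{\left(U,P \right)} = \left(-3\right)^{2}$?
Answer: $-164736$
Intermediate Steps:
$J{\left(U,P \right)} = 9$
$208 \left(-88\right) J{\left(-6,-9 \right)} = 208 \left(-88\right) 9 = \left(-18304\right) 9 = -164736$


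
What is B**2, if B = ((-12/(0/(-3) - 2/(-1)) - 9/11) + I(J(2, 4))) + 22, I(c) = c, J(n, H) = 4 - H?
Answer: 27889/121 ≈ 230.49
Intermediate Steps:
B = 167/11 (B = ((-12/(0/(-3) - 2/(-1)) - 9/11) + (4 - 1*4)) + 22 = ((-12/(0*(-1/3) - 2*(-1)) - 9*1/11) + (4 - 4)) + 22 = ((-12/(0 + 2) - 9/11) + 0) + 22 = ((-12/2 - 9/11) + 0) + 22 = ((-12*1/2 - 9/11) + 0) + 22 = ((-6 - 9/11) + 0) + 22 = (-75/11 + 0) + 22 = -75/11 + 22 = 167/11 ≈ 15.182)
B**2 = (167/11)**2 = 27889/121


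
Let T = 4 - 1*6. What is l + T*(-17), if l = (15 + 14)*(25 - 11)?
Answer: 440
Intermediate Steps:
T = -2 (T = 4 - 6 = -2)
l = 406 (l = 29*14 = 406)
l + T*(-17) = 406 - 2*(-17) = 406 + 34 = 440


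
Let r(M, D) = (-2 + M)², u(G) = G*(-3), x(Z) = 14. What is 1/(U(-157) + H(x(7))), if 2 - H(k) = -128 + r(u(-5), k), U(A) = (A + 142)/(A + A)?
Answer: -314/12231 ≈ -0.025672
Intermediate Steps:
u(G) = -3*G
U(A) = (142 + A)/(2*A) (U(A) = (142 + A)/((2*A)) = (142 + A)*(1/(2*A)) = (142 + A)/(2*A))
H(k) = -39 (H(k) = 2 - (-128 + (-2 - 3*(-5))²) = 2 - (-128 + (-2 + 15)²) = 2 - (-128 + 13²) = 2 - (-128 + 169) = 2 - 1*41 = 2 - 41 = -39)
1/(U(-157) + H(x(7))) = 1/((½)*(142 - 157)/(-157) - 39) = 1/((½)*(-1/157)*(-15) - 39) = 1/(15/314 - 39) = 1/(-12231/314) = -314/12231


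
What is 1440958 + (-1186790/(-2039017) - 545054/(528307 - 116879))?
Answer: 604415779831578305/419454343138 ≈ 1.4410e+6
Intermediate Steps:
1440958 + (-1186790/(-2039017) - 545054/(528307 - 116879)) = 1440958 + (-1186790*(-1/2039017) - 545054/411428) = 1440958 + (1186790/2039017 - 545054*1/411428) = 1440958 + (1186790/2039017 - 272527/205714) = 1440958 - 311547867899/419454343138 = 604415779831578305/419454343138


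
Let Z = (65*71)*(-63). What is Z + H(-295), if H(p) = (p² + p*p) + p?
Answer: -116990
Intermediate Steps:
H(p) = p + 2*p² (H(p) = (p² + p²) + p = 2*p² + p = p + 2*p²)
Z = -290745 (Z = 4615*(-63) = -290745)
Z + H(-295) = -290745 - 295*(1 + 2*(-295)) = -290745 - 295*(1 - 590) = -290745 - 295*(-589) = -290745 + 173755 = -116990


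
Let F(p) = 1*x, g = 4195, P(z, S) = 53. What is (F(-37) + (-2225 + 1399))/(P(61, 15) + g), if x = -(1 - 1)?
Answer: -7/36 ≈ -0.19444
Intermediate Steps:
x = 0 (x = -1*0 = 0)
F(p) = 0 (F(p) = 1*0 = 0)
(F(-37) + (-2225 + 1399))/(P(61, 15) + g) = (0 + (-2225 + 1399))/(53 + 4195) = (0 - 826)/4248 = -826*1/4248 = -7/36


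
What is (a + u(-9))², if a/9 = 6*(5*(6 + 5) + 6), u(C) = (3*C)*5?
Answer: 9979281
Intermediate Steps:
u(C) = 15*C
a = 3294 (a = 9*(6*(5*(6 + 5) + 6)) = 9*(6*(5*11 + 6)) = 9*(6*(55 + 6)) = 9*(6*61) = 9*366 = 3294)
(a + u(-9))² = (3294 + 15*(-9))² = (3294 - 135)² = 3159² = 9979281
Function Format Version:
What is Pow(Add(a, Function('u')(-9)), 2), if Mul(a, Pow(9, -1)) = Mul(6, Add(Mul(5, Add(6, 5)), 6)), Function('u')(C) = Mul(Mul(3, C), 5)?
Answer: 9979281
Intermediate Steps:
Function('u')(C) = Mul(15, C)
a = 3294 (a = Mul(9, Mul(6, Add(Mul(5, Add(6, 5)), 6))) = Mul(9, Mul(6, Add(Mul(5, 11), 6))) = Mul(9, Mul(6, Add(55, 6))) = Mul(9, Mul(6, 61)) = Mul(9, 366) = 3294)
Pow(Add(a, Function('u')(-9)), 2) = Pow(Add(3294, Mul(15, -9)), 2) = Pow(Add(3294, -135), 2) = Pow(3159, 2) = 9979281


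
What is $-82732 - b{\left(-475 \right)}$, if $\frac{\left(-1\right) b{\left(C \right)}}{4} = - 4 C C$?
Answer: $-3692732$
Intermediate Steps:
$b{\left(C \right)} = 16 C^{2}$ ($b{\left(C \right)} = - 4 - 4 C C = - 4 \left(- 4 C^{2}\right) = 16 C^{2}$)
$-82732 - b{\left(-475 \right)} = -82732 - 16 \left(-475\right)^{2} = -82732 - 16 \cdot 225625 = -82732 - 3610000 = -3692732$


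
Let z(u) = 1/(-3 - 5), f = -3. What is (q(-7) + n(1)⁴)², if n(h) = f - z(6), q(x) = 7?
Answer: 95180271169/16777216 ≈ 5673.2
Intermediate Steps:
z(u) = -⅛ (z(u) = 1/(-8) = -⅛)
n(h) = -23/8 (n(h) = -3 - 1*(-⅛) = -3 + ⅛ = -23/8)
(q(-7) + n(1)⁴)² = (7 + (-23/8)⁴)² = (7 + 279841/4096)² = (308513/4096)² = 95180271169/16777216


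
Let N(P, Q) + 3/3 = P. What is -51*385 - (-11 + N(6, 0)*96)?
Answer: -20104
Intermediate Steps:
N(P, Q) = -1 + P
-51*385 - (-11 + N(6, 0)*96) = -51*385 - (-11 + (-1 + 6)*96) = -19635 - (-11 + 5*96) = -19635 - (-11 + 480) = -19635 - 1*469 = -19635 - 469 = -20104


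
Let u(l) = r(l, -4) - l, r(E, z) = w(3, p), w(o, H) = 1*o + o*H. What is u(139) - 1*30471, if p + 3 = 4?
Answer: -30604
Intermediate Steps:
p = 1 (p = -3 + 4 = 1)
w(o, H) = o + H*o
r(E, z) = 6 (r(E, z) = 3*(1 + 1) = 3*2 = 6)
u(l) = 6 - l
u(139) - 1*30471 = (6 - 1*139) - 1*30471 = (6 - 139) - 30471 = -133 - 30471 = -30604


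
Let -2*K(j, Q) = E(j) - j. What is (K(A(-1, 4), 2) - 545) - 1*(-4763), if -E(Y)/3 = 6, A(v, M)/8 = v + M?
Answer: 4239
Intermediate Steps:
A(v, M) = 8*M + 8*v (A(v, M) = 8*(v + M) = 8*(M + v) = 8*M + 8*v)
E(Y) = -18 (E(Y) = -3*6 = -18)
K(j, Q) = 9 + j/2 (K(j, Q) = -(-18 - j)/2 = 9 + j/2)
(K(A(-1, 4), 2) - 545) - 1*(-4763) = ((9 + (8*4 + 8*(-1))/2) - 545) - 1*(-4763) = ((9 + (32 - 8)/2) - 545) + 4763 = ((9 + (½)*24) - 545) + 4763 = ((9 + 12) - 545) + 4763 = (21 - 545) + 4763 = -524 + 4763 = 4239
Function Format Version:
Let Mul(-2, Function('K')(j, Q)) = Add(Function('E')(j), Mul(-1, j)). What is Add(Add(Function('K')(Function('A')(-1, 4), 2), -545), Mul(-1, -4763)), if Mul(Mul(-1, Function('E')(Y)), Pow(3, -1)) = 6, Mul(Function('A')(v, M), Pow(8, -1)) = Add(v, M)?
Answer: 4239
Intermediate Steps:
Function('A')(v, M) = Add(Mul(8, M), Mul(8, v)) (Function('A')(v, M) = Mul(8, Add(v, M)) = Mul(8, Add(M, v)) = Add(Mul(8, M), Mul(8, v)))
Function('E')(Y) = -18 (Function('E')(Y) = Mul(-3, 6) = -18)
Function('K')(j, Q) = Add(9, Mul(Rational(1, 2), j)) (Function('K')(j, Q) = Mul(Rational(-1, 2), Add(-18, Mul(-1, j))) = Add(9, Mul(Rational(1, 2), j)))
Add(Add(Function('K')(Function('A')(-1, 4), 2), -545), Mul(-1, -4763)) = Add(Add(Add(9, Mul(Rational(1, 2), Add(Mul(8, 4), Mul(8, -1)))), -545), Mul(-1, -4763)) = Add(Add(Add(9, Mul(Rational(1, 2), Add(32, -8))), -545), 4763) = Add(Add(Add(9, Mul(Rational(1, 2), 24)), -545), 4763) = Add(Add(Add(9, 12), -545), 4763) = Add(Add(21, -545), 4763) = Add(-524, 4763) = 4239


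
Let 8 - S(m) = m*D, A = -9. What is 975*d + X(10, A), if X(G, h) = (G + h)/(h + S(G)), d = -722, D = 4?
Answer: -28861951/41 ≈ -7.0395e+5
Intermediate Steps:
S(m) = 8 - 4*m (S(m) = 8 - m*4 = 8 - 4*m)
X(G, h) = (G + h)/(8 + h - 4*G) (X(G, h) = (G + h)/(h + (8 - 4*G)) = (G + h)/(8 + h - 4*G))
975*d + X(10, A) = 975*(-722) + (10 - 9)/(8 - 9 - 4*10) = -703950 + 1/(8 - 9 - 40) = -703950 + 1/(-41) = -703950 - 1/41*1 = -703950 - 1/41 = -28861951/41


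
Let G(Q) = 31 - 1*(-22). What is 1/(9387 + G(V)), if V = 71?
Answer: 1/9440 ≈ 0.00010593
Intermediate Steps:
G(Q) = 53 (G(Q) = 31 + 22 = 53)
1/(9387 + G(V)) = 1/(9387 + 53) = 1/9440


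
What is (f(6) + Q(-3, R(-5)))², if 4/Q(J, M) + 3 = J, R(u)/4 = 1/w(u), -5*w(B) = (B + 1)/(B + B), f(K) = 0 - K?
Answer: 400/9 ≈ 44.444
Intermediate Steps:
f(K) = -K
w(B) = -(1 + B)/(10*B) (w(B) = -(B + 1)/(5*(B + B)) = -(1 + B)/(5*(2*B)) = -(1 + B)*1/(2*B)/5 = -(1 + B)/(10*B))
R(u) = 40*u/(-1 - u) (R(u) = 4/(((-1 - u)/(10*u))) = 4*(10*u/(-1 - u)) = 40*u/(-1 - u))
Q(J, M) = 4/(-3 + J)
(f(6) + Q(-3, R(-5)))² = (-1*6 + 4/(-3 - 3))² = (-6 + 4/(-6))² = (-6 + 4*(-⅙))² = (-6 - ⅔)² = (-20/3)² = 400/9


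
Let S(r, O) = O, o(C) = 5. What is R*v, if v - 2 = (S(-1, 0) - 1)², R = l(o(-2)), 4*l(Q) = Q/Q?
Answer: ¾ ≈ 0.75000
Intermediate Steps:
l(Q) = ¼ (l(Q) = (Q/Q)/4 = (¼)*1 = ¼)
R = ¼ ≈ 0.25000
v = 3 (v = 2 + (0 - 1)² = 2 + (-1)² = 2 + 1 = 3)
R*v = (¼)*3 = ¾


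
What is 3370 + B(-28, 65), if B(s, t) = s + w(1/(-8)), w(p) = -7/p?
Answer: 3398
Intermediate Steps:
B(s, t) = 56 + s (B(s, t) = s - 7/(1/(-8)) = s - 7/(-1/8) = s - 7*(-8) = s + 56 = 56 + s)
3370 + B(-28, 65) = 3370 + (56 - 28) = 3370 + 28 = 3398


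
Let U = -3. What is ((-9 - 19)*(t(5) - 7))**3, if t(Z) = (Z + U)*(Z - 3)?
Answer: 592704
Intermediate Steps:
t(Z) = (-3 + Z)**2 (t(Z) = (Z - 3)*(Z - 3) = (-3 + Z)*(-3 + Z) = (-3 + Z)**2)
((-9 - 19)*(t(5) - 7))**3 = ((-9 - 19)*((9 + 5**2 - 6*5) - 7))**3 = (-28*((9 + 25 - 30) - 7))**3 = (-28*(4 - 7))**3 = (-28*(-3))**3 = 84**3 = 592704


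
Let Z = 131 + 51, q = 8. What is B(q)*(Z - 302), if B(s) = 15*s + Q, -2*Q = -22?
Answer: -15720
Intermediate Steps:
Q = 11 (Q = -½*(-22) = 11)
B(s) = 11 + 15*s (B(s) = 15*s + 11 = 11 + 15*s)
Z = 182
B(q)*(Z - 302) = (11 + 15*8)*(182 - 302) = (11 + 120)*(-120) = 131*(-120) = -15720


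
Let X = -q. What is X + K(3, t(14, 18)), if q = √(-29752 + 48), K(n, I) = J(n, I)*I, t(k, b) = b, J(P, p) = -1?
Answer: -18 - 2*I*√7426 ≈ -18.0 - 172.35*I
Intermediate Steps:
K(n, I) = -I
q = 2*I*√7426 (q = √(-29704) = 2*I*√7426 ≈ 172.35*I)
X = -2*I*√7426 ≈ -172.35*I
X + K(3, t(14, 18)) = -2*I*√7426 - 1*18 = -2*I*√7426 - 18 = -18 - 2*I*√7426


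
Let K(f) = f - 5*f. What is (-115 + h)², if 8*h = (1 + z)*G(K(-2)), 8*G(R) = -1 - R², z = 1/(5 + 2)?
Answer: 42315025/3136 ≈ 13493.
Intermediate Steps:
z = ⅐ (z = 1/7 = ⅐ ≈ 0.14286)
K(f) = -4*f
G(R) = -⅛ - R²/8 (G(R) = (-1 - R²)/8 = -⅛ - R²/8)
h = -65/56 (h = ((1 + ⅐)*(-⅛ - (-4*(-2))²/8))/8 = (8*(-⅛ - ⅛*8²)/7)/8 = (8*(-⅛ - ⅛*64)/7)/8 = (8*(-⅛ - 8)/7)/8 = ((8/7)*(-65/8))/8 = (⅛)*(-65/7) = -65/56 ≈ -1.1607)
(-115 + h)² = (-115 - 65/56)² = (-6505/56)² = 42315025/3136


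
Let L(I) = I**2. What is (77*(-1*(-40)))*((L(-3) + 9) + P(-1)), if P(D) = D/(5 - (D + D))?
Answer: 55000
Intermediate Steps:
P(D) = D/(5 - 2*D)
(77*(-1*(-40)))*((L(-3) + 9) + P(-1)) = (77*(-1*(-40)))*(((-3)**2 + 9) - 1*(-1)/(-5 + 2*(-1))) = (77*40)*((9 + 9) - 1*(-1)/(-5 - 2)) = 3080*(18 - 1*(-1)/(-7)) = 3080*(18 - 1*(-1)*(-1/7)) = 3080*(18 - 1/7) = 3080*(125/7) = 55000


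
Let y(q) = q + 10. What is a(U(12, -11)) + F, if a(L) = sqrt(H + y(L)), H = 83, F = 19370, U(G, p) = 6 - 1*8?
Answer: 19370 + sqrt(91) ≈ 19380.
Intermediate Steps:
U(G, p) = -2 (U(G, p) = 6 - 8 = -2)
y(q) = 10 + q
a(L) = sqrt(93 + L) (a(L) = sqrt(83 + (10 + L)) = sqrt(93 + L))
a(U(12, -11)) + F = sqrt(93 - 2) + 19370 = sqrt(91) + 19370 = 19370 + sqrt(91)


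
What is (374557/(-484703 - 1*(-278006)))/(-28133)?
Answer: 374557/5815006701 ≈ 6.4412e-5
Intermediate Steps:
(374557/(-484703 - 1*(-278006)))/(-28133) = (374557/(-484703 + 278006))*(-1/28133) = (374557/(-206697))*(-1/28133) = (374557*(-1/206697))*(-1/28133) = -374557/206697*(-1/28133) = 374557/5815006701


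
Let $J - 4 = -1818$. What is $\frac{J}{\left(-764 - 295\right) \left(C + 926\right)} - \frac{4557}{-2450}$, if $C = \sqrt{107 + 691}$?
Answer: $\frac{42227817193}{22680550050} - \frac{907 \sqrt{798}}{453611001} \approx 1.8618$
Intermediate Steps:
$C = \sqrt{798} \approx 28.249$
$J = -1814$ ($J = 4 - 1818 = -1814$)
$\frac{J}{\left(-764 - 295\right) \left(C + 926\right)} - \frac{4557}{-2450} = - \frac{1814}{\left(-764 - 295\right) \left(\sqrt{798} + 926\right)} - \frac{4557}{-2450} = - \frac{1814}{\left(-1059\right) \left(926 + \sqrt{798}\right)} - - \frac{93}{50} = - \frac{1814}{-980634 - 1059 \sqrt{798}} + \frac{93}{50} = \frac{93}{50} - \frac{1814}{-980634 - 1059 \sqrt{798}}$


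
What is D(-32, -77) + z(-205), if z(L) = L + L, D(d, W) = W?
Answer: -487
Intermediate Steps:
z(L) = 2*L
D(-32, -77) + z(-205) = -77 + 2*(-205) = -77 - 410 = -487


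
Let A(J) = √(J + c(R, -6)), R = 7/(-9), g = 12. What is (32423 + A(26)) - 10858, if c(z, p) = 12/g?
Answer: 21565 + 3*√3 ≈ 21570.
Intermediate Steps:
R = -7/9 (R = 7*(-⅑) = -7/9 ≈ -0.77778)
c(z, p) = 1 (c(z, p) = 12/12 = 12*(1/12) = 1)
A(J) = √(1 + J) (A(J) = √(J + 1) = √(1 + J))
(32423 + A(26)) - 10858 = (32423 + √(1 + 26)) - 10858 = (32423 + √27) - 10858 = (32423 + 3*√3) - 10858 = 21565 + 3*√3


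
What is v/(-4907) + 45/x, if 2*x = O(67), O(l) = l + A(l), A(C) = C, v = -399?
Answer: 35364/46967 ≈ 0.75295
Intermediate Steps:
O(l) = 2*l (O(l) = l + l = 2*l)
x = 67 (x = (2*67)/2 = (½)*134 = 67)
v/(-4907) + 45/x = -399/(-4907) + 45/67 = -399*(-1/4907) + 45*(1/67) = 57/701 + 45/67 = 35364/46967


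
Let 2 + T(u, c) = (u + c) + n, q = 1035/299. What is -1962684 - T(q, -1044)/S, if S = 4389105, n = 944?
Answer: -5332740002399/2717065 ≈ -1.9627e+6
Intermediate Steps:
q = 45/13 (q = 1035*(1/299) = 45/13 ≈ 3.4615)
T(u, c) = 942 + c + u (T(u, c) = -2 + ((u + c) + 944) = -2 + ((c + u) + 944) = -2 + (944 + c + u) = 942 + c + u)
-1962684 - T(q, -1044)/S = -1962684 - (942 - 1044 + 45/13)/4389105 = -1962684 - (-1281)/(13*4389105) = -1962684 - 1*(-61/2717065) = -1962684 + 61/2717065 = -5332740002399/2717065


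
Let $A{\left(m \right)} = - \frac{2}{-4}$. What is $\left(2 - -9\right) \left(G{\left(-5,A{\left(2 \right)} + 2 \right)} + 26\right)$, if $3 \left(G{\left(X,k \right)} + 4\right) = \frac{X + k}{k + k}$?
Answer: $\frac{1441}{6} \approx 240.17$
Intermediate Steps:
$A{\left(m \right)} = \frac{1}{2}$ ($A{\left(m \right)} = \left(-2\right) \left(- \frac{1}{4}\right) = \frac{1}{2}$)
$G{\left(X,k \right)} = -4 + \frac{X + k}{6 k}$ ($G{\left(X,k \right)} = -4 + \frac{\left(X + k\right) \frac{1}{k + k}}{3} = -4 + \frac{\left(X + k\right) \frac{1}{2 k}}{3} = -4 + \frac{\frac{1}{2} \frac{1}{k} \left(X + k\right)}{3} = -4 + \frac{X + k}{6 k}$)
$\left(2 - -9\right) \left(G{\left(-5,A{\left(2 \right)} + 2 \right)} + 26\right) = \left(2 - -9\right) \left(\frac{-5 - 23 \left(\frac{1}{2} + 2\right)}{6 \left(\frac{1}{2} + 2\right)} + 26\right) = \left(2 + 9\right) \left(\frac{-5 - \frac{115}{2}}{6 \cdot \frac{5}{2}} + 26\right) = 11 \left(\frac{1}{6} \cdot \frac{2}{5} \left(-5 - \frac{115}{2}\right) + 26\right) = 11 \left(\frac{1}{6} \cdot \frac{2}{5} \left(- \frac{125}{2}\right) + 26\right) = 11 \left(- \frac{25}{6} + 26\right) = 11 \cdot \frac{131}{6} = \frac{1441}{6}$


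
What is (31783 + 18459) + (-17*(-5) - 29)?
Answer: 50298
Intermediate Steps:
(31783 + 18459) + (-17*(-5) - 29) = 50242 + (85 - 29) = 50242 + 56 = 50298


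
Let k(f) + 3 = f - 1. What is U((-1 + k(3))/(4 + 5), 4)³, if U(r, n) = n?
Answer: 64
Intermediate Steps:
k(f) = -4 + f (k(f) = -3 + (f - 1) = -3 + (-1 + f) = -4 + f)
U((-1 + k(3))/(4 + 5), 4)³ = 4³ = 64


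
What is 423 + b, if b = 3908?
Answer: 4331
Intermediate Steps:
423 + b = 423 + 3908 = 4331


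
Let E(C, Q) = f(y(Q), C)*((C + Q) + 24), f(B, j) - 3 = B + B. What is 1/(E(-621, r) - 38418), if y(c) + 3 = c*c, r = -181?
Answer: -1/51012200 ≈ -1.9603e-8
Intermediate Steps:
y(c) = -3 + c² (y(c) = -3 + c*c = -3 + c²)
f(B, j) = 3 + 2*B (f(B, j) = 3 + (B + B) = 3 + 2*B)
E(C, Q) = (-3 + 2*Q²)*(24 + C + Q) (E(C, Q) = (3 + 2*(-3 + Q²))*((C + Q) + 24) = (3 + (-6 + 2*Q²))*(24 + C + Q) = (-3 + 2*Q²)*(24 + C + Q))
1/(E(-621, r) - 38418) = 1/((-3 + 2*(-181)²)*(24 - 621 - 181) - 38418) = 1/((-3 + 2*32761)*(-778) - 38418) = 1/((-3 + 65522)*(-778) - 38418) = 1/(65519*(-778) - 38418) = 1/(-50973782 - 38418) = 1/(-51012200) = -1/51012200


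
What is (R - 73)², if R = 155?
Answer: 6724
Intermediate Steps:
(R - 73)² = (155 - 73)² = 82² = 6724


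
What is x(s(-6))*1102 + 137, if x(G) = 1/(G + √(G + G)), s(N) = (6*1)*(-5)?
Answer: 1641/16 - 551*I*√15/240 ≈ 102.56 - 8.8917*I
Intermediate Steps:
s(N) = -30 (s(N) = 6*(-5) = -30)
x(G) = 1/(G + √2*√G) (x(G) = 1/(G + √(2*G)) = 1/(G + √2*√G))
x(s(-6))*1102 + 137 = 1102/(-30 + √2*√(-30)) + 137 = 1102/(-30 + √2*(I*√30)) + 137 = 1102/(-30 + 2*I*√15) + 137 = 137 + 1102/(-30 + 2*I*√15)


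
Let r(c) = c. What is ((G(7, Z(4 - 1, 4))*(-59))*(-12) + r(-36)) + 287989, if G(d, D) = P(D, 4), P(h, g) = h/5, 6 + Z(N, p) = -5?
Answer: 1431977/5 ≈ 2.8640e+5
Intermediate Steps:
Z(N, p) = -11 (Z(N, p) = -6 - 5 = -11)
P(h, g) = h/5 (P(h, g) = h*(⅕) = h/5)
G(d, D) = D/5
((G(7, Z(4 - 1, 4))*(-59))*(-12) + r(-36)) + 287989 = ((((⅕)*(-11))*(-59))*(-12) - 36) + 287989 = (-11/5*(-59)*(-12) - 36) + 287989 = ((649/5)*(-12) - 36) + 287989 = (-7788/5 - 36) + 287989 = -7968/5 + 287989 = 1431977/5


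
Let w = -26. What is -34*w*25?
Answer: 22100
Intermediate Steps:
-34*w*25 = -34*(-26)*25 = 884*25 = 22100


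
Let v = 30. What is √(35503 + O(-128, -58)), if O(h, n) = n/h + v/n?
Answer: √1910910021/232 ≈ 188.42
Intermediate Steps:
O(h, n) = 30/n + n/h (O(h, n) = n/h + 30/n = 30/n + n/h)
√(35503 + O(-128, -58)) = √(35503 + (30/(-58) - 58/(-128))) = √(35503 + (30*(-1/58) - 58*(-1/128))) = √(35503 + (-15/29 + 29/64)) = √(35503 - 119/1856) = √(65893449/1856) = √1910910021/232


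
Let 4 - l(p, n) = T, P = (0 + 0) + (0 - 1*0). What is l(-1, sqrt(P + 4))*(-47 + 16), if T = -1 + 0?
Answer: -155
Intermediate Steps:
P = 0 (P = 0 + (0 + 0) = 0 + 0 = 0)
T = -1
l(p, n) = 5 (l(p, n) = 4 - 1*(-1) = 4 + 1 = 5)
l(-1, sqrt(P + 4))*(-47 + 16) = 5*(-47 + 16) = 5*(-31) = -155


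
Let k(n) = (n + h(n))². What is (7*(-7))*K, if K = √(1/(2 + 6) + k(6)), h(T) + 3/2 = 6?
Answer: -49*√1766/4 ≈ -514.79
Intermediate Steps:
h(T) = 9/2 (h(T) = -3/2 + 6 = 9/2)
k(n) = (9/2 + n)² (k(n) = (n + 9/2)² = (9/2 + n)²)
K = √1766/4 (K = √(1/(2 + 6) + (9 + 2*6)²/4) = √(1/8 + (9 + 12)²/4) = √(⅛ + (¼)*21²) = √(⅛ + (¼)*441) = √(⅛ + 441/4) = √(883/8) = √1766/4 ≈ 10.506)
(7*(-7))*K = (7*(-7))*(√1766/4) = -49*√1766/4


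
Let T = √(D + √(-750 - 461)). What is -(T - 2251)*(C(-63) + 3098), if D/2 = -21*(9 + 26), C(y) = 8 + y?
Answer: 6849793 - 3043*√(-1470 + I*√1211) ≈ 6.8484e+6 - 1.1668e+5*I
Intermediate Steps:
D = -1470 (D = 2*(-21*(9 + 26)) = 2*(-21*35) = 2*(-735) = -1470)
T = √(-1470 + I*√1211) (T = √(-1470 + √(-750 - 461)) = √(-1470 + √(-1211)) = √(-1470 + I*√1211) ≈ 0.4538 + 38.343*I)
-(T - 2251)*(C(-63) + 3098) = -(√(-1470 + I*√1211) - 2251)*((8 - 63) + 3098) = -(-2251 + √(-1470 + I*√1211))*(-55 + 3098) = -(-2251 + √(-1470 + I*√1211))*3043 = -(-6849793 + 3043*√(-1470 + I*√1211)) = 6849793 - 3043*√(-1470 + I*√1211)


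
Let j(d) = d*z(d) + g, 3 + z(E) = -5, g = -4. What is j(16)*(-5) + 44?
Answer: 704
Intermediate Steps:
z(E) = -8 (z(E) = -3 - 5 = -8)
j(d) = -4 - 8*d (j(d) = d*(-8) - 4 = -8*d - 4 = -4 - 8*d)
j(16)*(-5) + 44 = (-4 - 8*16)*(-5) + 44 = (-4 - 128)*(-5) + 44 = -132*(-5) + 44 = 660 + 44 = 704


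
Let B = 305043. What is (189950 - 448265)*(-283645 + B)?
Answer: -5527424370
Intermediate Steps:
(189950 - 448265)*(-283645 + B) = (189950 - 448265)*(-283645 + 305043) = -258315*21398 = -5527424370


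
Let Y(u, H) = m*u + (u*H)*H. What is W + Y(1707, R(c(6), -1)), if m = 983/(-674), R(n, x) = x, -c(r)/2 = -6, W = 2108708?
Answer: 1420741729/674 ≈ 2.1079e+6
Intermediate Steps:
c(r) = 12 (c(r) = -2*(-6) = 12)
m = -983/674 (m = 983*(-1/674) = -983/674 ≈ -1.4585)
Y(u, H) = -983*u/674 + u*H² (Y(u, H) = -983*u/674 + (u*H)*H = -983*u/674 + (H*u)*H = -983*u/674 + u*H²)
W + Y(1707, R(c(6), -1)) = 2108708 + (1/674)*1707*(-983 + 674*(-1)²) = 2108708 + (1/674)*1707*(-983 + 674*1) = 2108708 + (1/674)*1707*(-983 + 674) = 2108708 + (1/674)*1707*(-309) = 2108708 - 527463/674 = 1420741729/674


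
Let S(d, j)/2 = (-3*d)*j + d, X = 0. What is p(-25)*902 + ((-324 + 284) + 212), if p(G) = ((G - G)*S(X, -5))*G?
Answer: 172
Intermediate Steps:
S(d, j) = 2*d - 6*d*j (S(d, j) = 2*((-3*d)*j + d) = 2*(-3*d*j + d) = 2*(d - 3*d*j) = 2*d - 6*d*j)
p(G) = 0 (p(G) = ((G - G)*(2*0*(1 - 3*(-5))))*G = (0*(2*0*(1 + 15)))*G = (0*(2*0*16))*G = (0*0)*G = 0*G = 0)
p(-25)*902 + ((-324 + 284) + 212) = 0*902 + ((-324 + 284) + 212) = 0 + (-40 + 212) = 0 + 172 = 172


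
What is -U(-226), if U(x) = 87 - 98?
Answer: 11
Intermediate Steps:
U(x) = -11
-U(-226) = -1*(-11) = 11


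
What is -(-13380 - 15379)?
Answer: 28759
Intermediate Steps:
-(-13380 - 15379) = -1*(-28759) = 28759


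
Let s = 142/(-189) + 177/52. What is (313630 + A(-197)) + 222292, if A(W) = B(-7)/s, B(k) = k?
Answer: 13970881822/26069 ≈ 5.3592e+5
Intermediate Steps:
s = 26069/9828 (s = 142*(-1/189) + 177*(1/52) = -142/189 + 177/52 = 26069/9828 ≈ 2.6525)
A(W) = -68796/26069 (A(W) = -7/26069/9828 = -7*9828/26069 = -68796/26069)
(313630 + A(-197)) + 222292 = (313630 - 68796/26069) + 222292 = 8175951674/26069 + 222292 = 13970881822/26069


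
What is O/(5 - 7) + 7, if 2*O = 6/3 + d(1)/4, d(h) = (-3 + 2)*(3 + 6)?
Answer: 113/16 ≈ 7.0625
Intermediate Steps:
d(h) = -9 (d(h) = -1*9 = -9)
O = -⅛ (O = (6/3 - 9/4)/2 = (6*(⅓) - 9*¼)/2 = (2 - 9/4)/2 = (½)*(-¼) = -⅛ ≈ -0.12500)
O/(5 - 7) + 7 = -⅛/(5 - 7) + 7 = -⅛/(-2) + 7 = -½*(-⅛) + 7 = 1/16 + 7 = 113/16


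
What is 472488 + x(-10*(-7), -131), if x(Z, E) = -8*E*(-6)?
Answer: 466200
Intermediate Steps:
x(Z, E) = 48*E
472488 + x(-10*(-7), -131) = 472488 + 48*(-131) = 472488 - 6288 = 466200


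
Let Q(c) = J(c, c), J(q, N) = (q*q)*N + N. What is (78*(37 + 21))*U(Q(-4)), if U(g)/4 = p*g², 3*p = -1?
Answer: -27891968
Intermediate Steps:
p = -⅓ (p = (⅓)*(-1) = -⅓ ≈ -0.33333)
J(q, N) = N + N*q² (J(q, N) = q²*N + N = N*q² + N = N + N*q²)
Q(c) = c*(1 + c²)
U(g) = -4*g²/3 (U(g) = 4*(-g²/3) = -4*g²/3)
(78*(37 + 21))*U(Q(-4)) = (78*(37 + 21))*(-4*(-4 + (-4)³)²/3) = (78*58)*(-4*(-4 - 64)²/3) = 4524*(-4/3*(-68)²) = 4524*(-4/3*4624) = 4524*(-18496/3) = -27891968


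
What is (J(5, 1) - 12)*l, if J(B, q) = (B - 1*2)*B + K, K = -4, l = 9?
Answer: -9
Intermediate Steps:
J(B, q) = -4 + B*(-2 + B) (J(B, q) = (B - 1*2)*B - 4 = (B - 2)*B - 4 = (-2 + B)*B - 4 = B*(-2 + B) - 4 = -4 + B*(-2 + B))
(J(5, 1) - 12)*l = ((-4 + 5**2 - 2*5) - 12)*9 = ((-4 + 25 - 10) - 12)*9 = (11 - 12)*9 = -1*9 = -9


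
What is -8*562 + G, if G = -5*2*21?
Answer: -4706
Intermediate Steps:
G = -210 (G = -10*21 = -210)
-8*562 + G = -8*562 - 210 = -4496 - 210 = -4706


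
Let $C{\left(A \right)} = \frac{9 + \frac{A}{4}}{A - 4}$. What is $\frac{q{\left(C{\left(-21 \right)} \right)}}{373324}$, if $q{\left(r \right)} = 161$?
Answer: $\frac{23}{53332} \approx 0.00043126$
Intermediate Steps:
$C{\left(A \right)} = \frac{9 + \frac{A}{4}}{-4 + A}$ ($C{\left(A \right)} = \frac{9 + A \frac{1}{4}}{-4 + A} = \frac{9 + \frac{A}{4}}{-4 + A}$)
$\frac{q{\left(C{\left(-21 \right)} \right)}}{373324} = \frac{161}{373324} = 161 \cdot \frac{1}{373324} = \frac{23}{53332}$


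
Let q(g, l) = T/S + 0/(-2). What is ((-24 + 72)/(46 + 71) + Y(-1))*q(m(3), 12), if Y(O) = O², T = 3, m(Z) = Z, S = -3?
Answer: -55/39 ≈ -1.4103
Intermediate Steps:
q(g, l) = -1 (q(g, l) = 3/(-3) + 0/(-2) = 3*(-⅓) + 0*(-½) = -1 + 0 = -1)
((-24 + 72)/(46 + 71) + Y(-1))*q(m(3), 12) = ((-24 + 72)/(46 + 71) + (-1)²)*(-1) = (48/117 + 1)*(-1) = (48*(1/117) + 1)*(-1) = (16/39 + 1)*(-1) = (55/39)*(-1) = -55/39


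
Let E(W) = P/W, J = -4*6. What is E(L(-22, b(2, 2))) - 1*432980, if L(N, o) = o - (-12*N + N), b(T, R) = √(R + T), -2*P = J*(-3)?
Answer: -8659597/20 ≈ -4.3298e+5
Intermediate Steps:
J = -24
P = -36 (P = -(-12)*(-3) = -½*72 = -36)
L(N, o) = o + 11*N (L(N, o) = o - (-11)*N = o + 11*N)
E(W) = -36/W
E(L(-22, b(2, 2))) - 1*432980 = -36/(√(2 + 2) + 11*(-22)) - 1*432980 = -36/(√4 - 242) - 432980 = -36/(2 - 242) - 432980 = -36/(-240) - 432980 = -36*(-1/240) - 432980 = 3/20 - 432980 = -8659597/20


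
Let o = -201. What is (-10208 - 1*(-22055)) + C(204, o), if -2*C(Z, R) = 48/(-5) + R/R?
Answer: 118513/10 ≈ 11851.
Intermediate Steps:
C(Z, R) = 43/10 (C(Z, R) = -(48/(-5) + R/R)/2 = -(48*(-⅕) + 1)/2 = -(-48/5 + 1)/2 = -½*(-43/5) = 43/10)
(-10208 - 1*(-22055)) + C(204, o) = (-10208 - 1*(-22055)) + 43/10 = (-10208 + 22055) + 43/10 = 11847 + 43/10 = 118513/10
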